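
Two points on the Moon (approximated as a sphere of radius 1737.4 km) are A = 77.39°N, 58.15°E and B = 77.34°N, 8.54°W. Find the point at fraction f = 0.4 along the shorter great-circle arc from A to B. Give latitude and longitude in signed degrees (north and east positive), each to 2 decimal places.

Central angle δ = 0.2411 rad. Interpolating on the sphere with fraction f = 0.4:
P = [sin((1−f)δ)·A + sin(fδ)·B] / sin δ = 0.6037·A + 0.4033·B in Cartesian coordinates,
giving P = (0.1570, 0.0988, 0.9826), i.e. latitude 79.31°, longitude 32.20°.

79.31°, 32.20°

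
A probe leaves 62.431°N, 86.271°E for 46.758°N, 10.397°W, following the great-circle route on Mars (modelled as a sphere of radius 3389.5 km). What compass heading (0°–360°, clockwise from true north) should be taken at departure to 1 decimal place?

With φ₁ = 1.0896, φ₂ = 0.8161, Δλ = -1.6872 rad, the forward-azimuth formula gives
θ = atan2( sin Δλ cos φ₂ , cos φ₁ sin φ₂ − sin φ₁ cos φ₂ cos Δλ ) = atan2(-0.6804, 0.4077) = -59.07°.
Adding 360° brings this into [0°, 360°): 300.9°.

300.9°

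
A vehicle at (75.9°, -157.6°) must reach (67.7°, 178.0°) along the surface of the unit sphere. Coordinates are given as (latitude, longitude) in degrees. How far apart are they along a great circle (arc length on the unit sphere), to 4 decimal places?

0.1925

With latitudes φ₁ = 75.900°, φ₂ = 67.700° and longitude difference Δλ = -24.400°:
cos c = sin φ₁ sin φ₂ + cos φ₁ cos φ₂ cos Δλ = (0.9699)(0.9252) + (0.2436)(0.3795)(0.9107) = 0.98152,
so c = arccos(0.98152) = 0.19255 rad.
On the unit sphere the arc length equals the central angle: 0.1925.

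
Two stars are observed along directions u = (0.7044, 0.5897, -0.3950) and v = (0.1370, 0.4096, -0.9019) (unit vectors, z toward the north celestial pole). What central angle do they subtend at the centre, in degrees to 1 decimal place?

46.0°

u·v = 0.6943; |u| = 1.0000, |v| = 1.0000.
cos θ = (u·v)/(|u||v|) = 0.6943, so θ = 46.0°.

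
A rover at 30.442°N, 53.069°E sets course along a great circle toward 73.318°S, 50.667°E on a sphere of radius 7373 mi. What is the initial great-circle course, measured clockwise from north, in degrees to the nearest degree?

Δλ = -2.402° = -0.0419 rad.
y = sin Δλ · cos φ₂ = (-0.0419)(0.2871) = -0.0120
x = cos φ₁ sin φ₂ − sin φ₁ cos φ₂ cos Δλ = (0.8621)(-0.9579) − (0.5067)(0.2871)(0.9991) = -0.9712
θ = atan2(y, x) = -179.29°; adding 360° gives 181°.

181°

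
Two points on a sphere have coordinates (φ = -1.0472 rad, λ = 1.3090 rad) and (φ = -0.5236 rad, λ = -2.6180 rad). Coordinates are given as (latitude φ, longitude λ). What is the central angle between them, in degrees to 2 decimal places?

82.71°

In radians: φ₁ = -1.0472, φ₂ = -0.5236, Δλ = 134.999° = 2.3562 rad.
cos c = sin φ₁ sin φ₂ + cos φ₁ cos φ₂ cos Δλ = (-0.8660)(-0.5000) + (0.5000)(0.8660)(-0.7071) = 0.12683,
so c = arccos(0.12683) = 1.44362 rad.
So the angular separation is 82.71°.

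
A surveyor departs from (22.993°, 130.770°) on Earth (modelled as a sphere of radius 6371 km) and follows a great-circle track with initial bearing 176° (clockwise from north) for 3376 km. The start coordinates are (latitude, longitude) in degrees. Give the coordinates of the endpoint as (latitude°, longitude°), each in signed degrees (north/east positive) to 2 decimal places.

-7.30°, 132.81°

Angular distance δ = d/R = 3376/6371 = 0.52990 rad; initial bearing θ = 3.0718 rad.
sin φ₂ = sin φ₁ cos δ + cos φ₁ sin δ cos θ = (0.3906)(0.8629) + (0.9206)(0.5054)(-0.9976) = -0.1271, so φ₂ = -7.30°.
Δλ = atan2(sin θ sin δ cos φ₁, cos δ − sin φ₁ sin φ₂) = atan2(0.0325, 0.9125) = 2.037°.
λ₂ = 130.770° + 2.037° = 132.81°.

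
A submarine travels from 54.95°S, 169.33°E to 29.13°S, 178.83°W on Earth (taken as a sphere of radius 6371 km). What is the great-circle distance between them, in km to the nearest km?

3023 km

In radians: φ₁ = -0.9591, φ₂ = -0.5084, Δλ = 11.840° = 0.2066 rad.
cos c = sin φ₁ sin φ₂ + cos φ₁ cos φ₂ cos Δλ = (-0.8187)(-0.4868) + (0.5743)(0.8735)(0.9787) = 0.88949,
so c = arccos(0.88949) = 0.47456 rad.
Distance = R·c = 6371 × 0.4746 ≈ 3023 km.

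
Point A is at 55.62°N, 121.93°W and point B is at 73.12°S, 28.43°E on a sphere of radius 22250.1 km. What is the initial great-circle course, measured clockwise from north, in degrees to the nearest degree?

157°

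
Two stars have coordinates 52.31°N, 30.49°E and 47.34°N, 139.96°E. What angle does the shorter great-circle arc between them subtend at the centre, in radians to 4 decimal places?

1.1109 rad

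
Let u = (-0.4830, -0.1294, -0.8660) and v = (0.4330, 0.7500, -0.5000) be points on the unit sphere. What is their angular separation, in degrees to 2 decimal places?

82.71°

u·v = 0.1268; |u| = 1.0000, |v| = 1.0000.
cos θ = (u·v)/(|u||v|) = 0.1268, so θ = 82.71°.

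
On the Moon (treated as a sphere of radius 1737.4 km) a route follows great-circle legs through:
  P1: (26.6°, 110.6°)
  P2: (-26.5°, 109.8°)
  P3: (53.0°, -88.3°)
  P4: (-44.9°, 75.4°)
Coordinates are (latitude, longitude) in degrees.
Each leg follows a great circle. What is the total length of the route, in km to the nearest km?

Leg P1→P2: central angle 0.9269 rad, distance 1610.3 km.
Leg P2→P3: central angle 2.6225 rad, distance 4556.4 km.
Leg P3→P4: central angle 2.9082 rad, distance 5052.7 km.
Total: 1610.3 + 4556.4 + 5052.7 ≈ 11219 km.

11219 km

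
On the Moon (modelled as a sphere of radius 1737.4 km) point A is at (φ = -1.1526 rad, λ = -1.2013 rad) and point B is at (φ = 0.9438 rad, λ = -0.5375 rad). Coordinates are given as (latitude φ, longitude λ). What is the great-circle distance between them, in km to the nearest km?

3746 km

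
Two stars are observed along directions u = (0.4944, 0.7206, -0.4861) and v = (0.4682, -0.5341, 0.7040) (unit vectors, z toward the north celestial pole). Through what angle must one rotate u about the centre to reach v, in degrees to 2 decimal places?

119.71°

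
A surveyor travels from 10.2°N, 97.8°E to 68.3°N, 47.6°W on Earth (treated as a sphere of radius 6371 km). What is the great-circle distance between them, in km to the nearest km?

With latitudes φ₁ = 10.200°, φ₂ = 68.300° and longitude difference Δλ = -145.400°:
cos c = sin φ₁ sin φ₂ + cos φ₁ cos φ₂ cos Δλ = (0.1771)(0.9291) + (0.9842)(0.3697)(-0.8231) = -0.13501,
so c = arccos(-0.13501) = 1.70622 rad.
Distance = R·c = 6371 × 1.7062 ≈ 10870 km.

10870 km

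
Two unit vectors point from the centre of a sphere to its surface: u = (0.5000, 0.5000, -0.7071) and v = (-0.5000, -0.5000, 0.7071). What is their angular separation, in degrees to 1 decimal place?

u·v = -1.0000; |u| = 1.0000, |v| = 1.0000.
cos θ = (u·v)/(|u||v|) = -1.0000, so θ = 180.0°.

180.0°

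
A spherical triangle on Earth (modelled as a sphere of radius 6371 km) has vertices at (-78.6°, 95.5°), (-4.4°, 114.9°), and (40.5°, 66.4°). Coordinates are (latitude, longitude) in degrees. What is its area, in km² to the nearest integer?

37065130 km²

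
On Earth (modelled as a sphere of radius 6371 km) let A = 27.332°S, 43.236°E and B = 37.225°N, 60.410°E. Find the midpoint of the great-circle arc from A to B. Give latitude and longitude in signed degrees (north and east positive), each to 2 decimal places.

5.00°, 51.35°

The central angle between A and B is δ = 1.1614 rad.
With f = 0.5, the slerp weights are sin((1−f)δ)/sin δ = 0.5980 and sin(fδ)/sin δ = 0.5980.
Weighted sum of the unit vectors: (0.5980)·(0.6472,0.6085,-0.4591) + (0.5980)·(0.3932,0.6924,0.6049) = (0.6222, 0.7780, 0.0872).
Converting back: φ = atan2(z, √(x²+y²)) = 5.00°, λ = atan2(y, x) = 51.35°.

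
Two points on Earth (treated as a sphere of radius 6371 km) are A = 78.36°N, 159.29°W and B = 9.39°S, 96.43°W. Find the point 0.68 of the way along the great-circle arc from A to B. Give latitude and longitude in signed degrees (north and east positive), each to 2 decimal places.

20.18°, -101.94°

Central angle δ = 1.6398 rad. Interpolating on the sphere with fraction f = 0.68:
P = [sin((1−f)δ)·A + sin(fδ)·B] / sin δ = 0.5022·A + 0.9001·B in Cartesian coordinates,
giving P = (-0.1942, -0.9183, 0.3450), i.e. latitude 20.18°, longitude -101.94°.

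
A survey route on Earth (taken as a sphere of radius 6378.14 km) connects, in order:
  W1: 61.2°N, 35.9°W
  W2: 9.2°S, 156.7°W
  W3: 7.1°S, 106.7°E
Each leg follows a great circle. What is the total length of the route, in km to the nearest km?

Leg W1→W2: central angle 1.9645 rad, distance 12529.8 km.
Leg W2→W3: central angle 1.6638 rad, distance 10611.7 km.
Total: 12529.8 + 10611.7 ≈ 23142 km.

23142 km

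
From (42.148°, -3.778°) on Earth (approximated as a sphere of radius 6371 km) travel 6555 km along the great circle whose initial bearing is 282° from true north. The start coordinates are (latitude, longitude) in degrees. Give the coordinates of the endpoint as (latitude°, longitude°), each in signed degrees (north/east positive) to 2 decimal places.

28.57°, -76.36°

Angular distance δ = d/R = 6555/6371 = 1.02888 rad; initial bearing θ = 4.9218 rad.
sin φ₂ = sin φ₁ cos δ + cos φ₁ sin δ cos θ = (0.6710)(0.5158) + (0.7414)(0.8567)(0.2079) = 0.4782, so φ₂ = 28.57°.
Δλ = atan2(sin θ sin δ cos φ₁, cos δ − sin φ₁ sin φ₂) = atan2(-0.6213, 0.1949) = -72.584°.
λ₂ = -3.778° − 72.584° = -76.36°.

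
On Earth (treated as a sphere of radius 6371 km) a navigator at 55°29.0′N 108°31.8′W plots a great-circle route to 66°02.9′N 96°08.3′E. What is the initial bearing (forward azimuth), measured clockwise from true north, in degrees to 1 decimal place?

348.4°

Δλ = -155.332° = -2.7110 rad.
y = sin Δλ · cos φ₂ = (-0.4174)(0.4060) = -0.1694
x = cos φ₁ sin φ₂ − sin φ₁ cos φ₂ cos Δλ = (0.5666)(0.9139) − (0.8240)(0.4060)(-0.9087) = 0.8218
θ = atan2(y, x) = -11.65°; adding 360° gives 348.4°.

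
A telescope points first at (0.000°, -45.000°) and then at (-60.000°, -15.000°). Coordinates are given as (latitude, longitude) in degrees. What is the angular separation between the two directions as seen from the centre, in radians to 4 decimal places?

1.1230 rad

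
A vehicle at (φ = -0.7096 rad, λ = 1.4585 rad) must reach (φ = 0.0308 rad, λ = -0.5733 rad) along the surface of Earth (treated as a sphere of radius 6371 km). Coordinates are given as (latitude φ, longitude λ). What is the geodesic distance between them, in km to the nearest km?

12336 km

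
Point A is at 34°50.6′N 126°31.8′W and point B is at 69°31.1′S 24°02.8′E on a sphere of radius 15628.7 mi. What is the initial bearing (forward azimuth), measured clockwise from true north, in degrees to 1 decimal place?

163.9°

Δλ = 150.577° = 2.6281 rad.
y = sin Δλ · cos φ₂ = (0.4913)(0.3499) = 0.1719
x = cos φ₁ sin φ₂ − sin φ₁ cos φ₂ cos Δλ = (0.8207)(-0.9368) − (0.5713)(0.3499)(-0.8710) = -0.5947
θ = atan2(y, x) = 163.88°, so the bearing is 163.9°.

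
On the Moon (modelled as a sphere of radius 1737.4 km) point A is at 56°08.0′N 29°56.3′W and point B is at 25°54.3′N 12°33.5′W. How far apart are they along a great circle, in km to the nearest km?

In radians: φ₁ = 0.9797, φ₂ = 0.4521, Δλ = 17.380° = 0.3033 rad.
cos c = sin φ₁ sin φ₂ + cos φ₁ cos φ₂ cos Δλ = (0.8303)(0.4369) + (0.5573)(0.8995)(0.9543) = 0.84114,
so c = arccos(0.84114) = 0.57141 rad.
Distance = R·c = 1737.4 × 0.5714 ≈ 993 km.

993 km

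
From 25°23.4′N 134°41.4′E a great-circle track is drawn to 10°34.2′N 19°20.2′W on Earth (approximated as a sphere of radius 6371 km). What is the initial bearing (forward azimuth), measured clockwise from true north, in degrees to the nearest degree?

With φ₁ = 0.4431, φ₂ = 0.1845, Δλ = -2.6883 rad, the forward-azimuth formula gives
θ = atan2( sin Δλ cos φ₂ , cos φ₁ sin φ₂ − sin φ₁ cos φ₂ cos Δλ ) = atan2(-0.4305, 0.5446) = -38.32°.
Adding 360° brings this into [0°, 360°): 322°.

322°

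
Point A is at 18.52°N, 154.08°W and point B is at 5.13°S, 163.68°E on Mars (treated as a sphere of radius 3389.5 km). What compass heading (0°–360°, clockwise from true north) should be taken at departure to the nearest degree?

245°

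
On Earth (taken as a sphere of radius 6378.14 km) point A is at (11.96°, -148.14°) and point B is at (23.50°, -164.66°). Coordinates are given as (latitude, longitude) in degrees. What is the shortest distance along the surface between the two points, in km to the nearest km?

In radians: φ₁ = 0.2087, φ₂ = 0.4102, Δλ = -16.520° = -0.2883 rad.
cos c = sin φ₁ sin φ₂ + cos φ₁ cos φ₂ cos Δλ = (0.2072)(0.3987) + (0.9783)(0.9171)(0.9587) = 0.94275,
so c = arccos(0.94275) = 0.34001 rad.
Distance = R·c = 6378.14 × 0.3400 ≈ 2169 km.

2169 km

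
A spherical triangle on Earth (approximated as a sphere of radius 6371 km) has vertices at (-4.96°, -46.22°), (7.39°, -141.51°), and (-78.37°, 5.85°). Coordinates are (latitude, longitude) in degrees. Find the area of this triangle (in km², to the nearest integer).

Side lengths (central angles): a = 1.8695, b = 1.3611, c = 1.6732 rad; semiperimeter s = 2.4519.
By l'Huilier's theorem, tan(E/4) = √[tan(s/2) tan((s−a)/2) tan((s−b)/2) tan((s−c)/2)], giving spherical excess E = 1.7107 rad.
Area = E·R² = 1.7107 × (6371)² ≈ 69435550 km².

69435550 km²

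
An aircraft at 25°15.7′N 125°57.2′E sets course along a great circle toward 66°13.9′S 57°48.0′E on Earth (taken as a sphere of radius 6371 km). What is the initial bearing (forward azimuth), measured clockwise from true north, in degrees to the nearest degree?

203°

Δλ = -68.153° = -1.1895 rad.
y = sin Δλ · cos φ₂ = (-0.9282)(0.4030) = -0.3741
x = cos φ₁ sin φ₂ − sin φ₁ cos φ₂ cos Δλ = (0.9044)(-0.9152) − (0.4268)(0.4030)(0.3721) = -0.8917
θ = atan2(y, x) = -157.24°; adding 360° gives 203°.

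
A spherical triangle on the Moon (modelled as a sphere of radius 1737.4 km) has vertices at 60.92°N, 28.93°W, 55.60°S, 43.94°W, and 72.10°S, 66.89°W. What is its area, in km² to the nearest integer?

Side lengths (central angles): a = 0.3330, b = 2.3658, c = 2.0442 rad; semiperimeter s = 2.3715.
By l'Huilier's theorem, tan(E/4) = √[tan(s/2) tan((s−a)/2) tan((s−b)/2) tan((s−c)/2)], giving spherical excess E = 0.1732 rad.
Area = E·R² = 0.1732 × (1737.4)² ≈ 522864 km².

522864 km²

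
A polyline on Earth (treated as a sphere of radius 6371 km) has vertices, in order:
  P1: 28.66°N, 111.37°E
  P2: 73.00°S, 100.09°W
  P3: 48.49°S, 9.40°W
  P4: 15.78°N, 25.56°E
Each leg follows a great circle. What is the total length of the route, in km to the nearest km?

Leg P1→P2: central angle 2.3151 rad, distance 14749.8 km.
Leg P2→P3: central angle 0.7759 rad, distance 4943.3 km.
Leg P3→P4: central angle 1.2461 rad, distance 7938.7 km.
Total: 14749.8 + 4943.3 + 7938.7 ≈ 27632 km.

27632 km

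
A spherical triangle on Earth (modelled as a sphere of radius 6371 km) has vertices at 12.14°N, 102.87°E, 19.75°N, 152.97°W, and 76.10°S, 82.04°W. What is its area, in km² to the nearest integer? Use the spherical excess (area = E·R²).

112616121 km²

Side lengths (central angles): a = 1.8278, b = 2.0243, c = 1.7254 rad; semiperimeter s = 2.7888.
By l'Huilier's theorem, tan(E/4) = √[tan(s/2) tan((s−a)/2) tan((s−b)/2) tan((s−c)/2)], giving spherical excess E = 2.7745 rad.
Area = E·R² = 2.7745 × (6371)² ≈ 112616121 km².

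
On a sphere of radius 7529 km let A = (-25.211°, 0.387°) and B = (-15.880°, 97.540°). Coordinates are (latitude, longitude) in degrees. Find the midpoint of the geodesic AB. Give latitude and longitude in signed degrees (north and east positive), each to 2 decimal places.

The central angle between A and B is δ = 1.5626 rad.
With f = 0.5, the slerp weights are sin((1−f)δ)/sin δ = 0.7042 and sin(fδ)/sin δ = 0.7042.
Weighted sum of the unit vectors: (0.7042)·(0.9047,0.0061,-0.4260) + (0.7042)·(-0.1262,0.9535,-0.2736) = (0.5483, 0.6758, -0.4927).
Converting back: φ = atan2(z, √(x²+y²)) = -29.52°, λ = atan2(y, x) = 50.95°.

-29.52°, 50.95°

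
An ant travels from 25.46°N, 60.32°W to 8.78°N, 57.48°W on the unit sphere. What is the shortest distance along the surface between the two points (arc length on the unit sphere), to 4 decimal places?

0.2949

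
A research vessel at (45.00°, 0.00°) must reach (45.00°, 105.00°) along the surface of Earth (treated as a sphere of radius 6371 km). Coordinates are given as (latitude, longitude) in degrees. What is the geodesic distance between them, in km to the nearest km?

In radians: φ₁ = 0.7854, φ₂ = 0.7854, Δλ = 105.000° = 1.8326 rad.
cos c = sin φ₁ sin φ₂ + cos φ₁ cos φ₂ cos Δλ = (0.7071)(0.7071) + (0.7071)(0.7071)(-0.2588) = 0.37059,
so c = arccos(0.37059) = 1.19115 rad.
Distance = R·c = 6371 × 1.1912 ≈ 7589 km.

7589 km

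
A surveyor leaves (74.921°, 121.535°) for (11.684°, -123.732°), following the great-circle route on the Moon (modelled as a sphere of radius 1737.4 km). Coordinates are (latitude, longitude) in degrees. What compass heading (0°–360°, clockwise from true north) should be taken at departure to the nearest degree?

63°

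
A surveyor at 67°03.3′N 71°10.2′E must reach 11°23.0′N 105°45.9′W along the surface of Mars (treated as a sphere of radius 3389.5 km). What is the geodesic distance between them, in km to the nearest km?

6006 km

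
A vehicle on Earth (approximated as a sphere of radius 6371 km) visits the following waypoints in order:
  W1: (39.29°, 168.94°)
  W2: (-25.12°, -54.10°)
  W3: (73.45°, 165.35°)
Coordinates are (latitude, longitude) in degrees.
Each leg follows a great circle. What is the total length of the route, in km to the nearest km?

29873 km

Leg W1→W2: central angle 2.4670 rad, distance 15717.5 km.
Leg W2→W3: central angle 2.2219 rad, distance 14155.9 km.
Total: 15717.5 + 14155.9 ≈ 29873 km.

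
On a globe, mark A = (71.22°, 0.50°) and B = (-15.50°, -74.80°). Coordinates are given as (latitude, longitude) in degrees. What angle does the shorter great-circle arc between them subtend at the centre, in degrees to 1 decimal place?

100.0°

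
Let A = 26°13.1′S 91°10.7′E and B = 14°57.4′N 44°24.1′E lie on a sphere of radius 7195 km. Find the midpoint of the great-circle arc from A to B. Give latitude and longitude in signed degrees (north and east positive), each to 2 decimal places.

The central angle between A and B is δ = 1.0707 rad.
With f = 0.5, the slerp weights are sin((1−f)δ)/sin δ = 0.5813 and sin(fδ)/sin δ = 0.5813.
Weighted sum of the unit vectors: (0.5813)·(-0.0184,0.8969,-0.4418) + (0.5813)·(0.6902,0.6760,0.2581) = (0.3905, 0.9144, -0.1068).
Converting back: φ = atan2(z, √(x²+y²)) = -6.13°, λ = atan2(y, x) = 66.87°.

-6.13°, 66.87°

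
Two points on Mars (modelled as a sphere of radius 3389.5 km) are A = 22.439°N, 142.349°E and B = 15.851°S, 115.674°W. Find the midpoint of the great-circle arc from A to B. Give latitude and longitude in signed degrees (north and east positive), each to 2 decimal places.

5.22°, -165.25°

The central angle between A and B is δ = 1.8637 rad.
With f = 0.5, the slerp weights are sin((1−f)δ)/sin δ = 0.8385 and sin(fδ)/sin δ = 0.8385.
Weighted sum of the unit vectors: (0.8385)·(-0.7318,0.5646,0.3817) + (0.8385)·(-0.4168,-0.8670,-0.2731) = (-0.9630, -0.2536, 0.0910).
Converting back: φ = atan2(z, √(x²+y²)) = 5.22°, λ = atan2(y, x) = -165.25°.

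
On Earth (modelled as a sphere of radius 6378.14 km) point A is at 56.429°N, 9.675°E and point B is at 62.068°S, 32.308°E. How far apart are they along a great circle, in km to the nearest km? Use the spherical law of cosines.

Let φ₁ = 0.9849 rad, φ₂ = -1.0833 rad, and Δλ = 0.3950 rad.
cos c = sin φ₁ sin φ₂ + cos φ₁ cos φ₂ cos Δλ = (0.8332)(-0.8835) + (0.5530)(0.4684)(0.9230) = -0.49706,
so c = arccos(-0.49706) = 2.09100 rad.
Distance = R·c = 6378.14 × 2.0910 ≈ 13337 km.

13337 km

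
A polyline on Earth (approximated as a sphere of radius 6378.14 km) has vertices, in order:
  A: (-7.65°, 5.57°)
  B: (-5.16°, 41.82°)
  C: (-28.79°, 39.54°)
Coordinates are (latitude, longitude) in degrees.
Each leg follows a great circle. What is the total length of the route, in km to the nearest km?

Leg A→B: central angle 0.6300 rad, distance 4018.5 km.
Leg B→C: central angle 0.4141 rad, distance 2641.5 km.
Total: 4018.5 + 2641.5 ≈ 6660 km.

6660 km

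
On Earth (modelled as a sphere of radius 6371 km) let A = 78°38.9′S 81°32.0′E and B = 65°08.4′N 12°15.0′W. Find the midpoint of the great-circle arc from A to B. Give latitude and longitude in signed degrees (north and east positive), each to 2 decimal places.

The central angle between A and B is δ = 2.6793 rad.
With f = 0.5, the slerp weights are sin((1−f)δ)/sin δ = 2.1827 and sin(fδ)/sin δ = 2.1827.
Weighted sum of the unit vectors: (2.1827)·(0.0290,0.1947,-0.9804) + (2.1827)·(0.4108,-0.0892,0.9073) = (0.9600, 0.2302, -0.1596).
Converting back: φ = atan2(z, √(x²+y²)) = -9.18°, λ = atan2(y, x) = 13.49°.

-9.18°, 13.49°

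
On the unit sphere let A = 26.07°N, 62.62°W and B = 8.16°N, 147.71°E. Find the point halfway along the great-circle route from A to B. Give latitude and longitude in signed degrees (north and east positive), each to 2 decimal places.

49.20°, -147.60°

Central angle δ = 2.3533 rad. Interpolating on the sphere with fraction f = 0.5:
P = [sin((1−f)δ)·A + sin(fδ)·B] / sin δ = 1.3021·A + 1.3021·B in Cartesian coordinates,
giving P = (-0.5517, -0.3500, 0.7570), i.e. latitude 49.20°, longitude -147.60°.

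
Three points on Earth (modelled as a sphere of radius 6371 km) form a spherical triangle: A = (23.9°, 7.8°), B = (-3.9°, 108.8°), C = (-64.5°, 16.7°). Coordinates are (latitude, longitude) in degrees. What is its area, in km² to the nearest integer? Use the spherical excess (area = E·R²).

68621604 km²

Side lengths (central angles): a = 1.5251, b = 1.5476, c = 1.7738 rad; semiperimeter s = 2.4233.
By l'Huilier's theorem, tan(E/4) = √[tan(s/2) tan((s−a)/2) tan((s−b)/2) tan((s−c)/2)], giving spherical excess E = 1.6906 rad.
Area = E·R² = 1.6906 × (6371)² ≈ 68621604 km².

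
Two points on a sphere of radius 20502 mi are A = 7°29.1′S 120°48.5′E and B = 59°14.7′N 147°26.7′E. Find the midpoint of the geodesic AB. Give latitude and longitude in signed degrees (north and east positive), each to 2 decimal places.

26.43°, 129.80°

The central angle between A and B is δ = 1.2225 rad.
With f = 0.5, the slerp weights are sin((1−f)δ)/sin δ = 0.6106 and sin(fδ)/sin δ = 0.6106.
Weighted sum of the unit vectors: (0.6106)·(-0.5078,0.8516,-0.1303) + (0.6106)·(-0.4310,0.2752,0.8594) = (-0.5732, 0.6879, 0.4452).
Converting back: φ = atan2(z, √(x²+y²)) = 26.43°, λ = atan2(y, x) = 129.80°.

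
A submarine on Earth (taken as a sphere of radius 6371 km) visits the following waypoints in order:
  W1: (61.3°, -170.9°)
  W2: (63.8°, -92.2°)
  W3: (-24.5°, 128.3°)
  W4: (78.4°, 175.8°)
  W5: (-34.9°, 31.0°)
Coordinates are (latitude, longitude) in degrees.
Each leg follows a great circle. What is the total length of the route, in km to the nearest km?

Leg W1→W2: central angle 0.5942 rad, distance 3785.9 km.
Leg W2→W3: central angle 2.3153 rad, distance 14750.6 km.
Leg W3→W4: central angle 1.8573 rad, distance 11832.9 km.
Leg W4→W5: central angle 2.3395 rad, distance 14905.1 km.
Total: 3785.9 + 14750.6 + 11832.9 + 14905.1 ≈ 45274 km.

45274 km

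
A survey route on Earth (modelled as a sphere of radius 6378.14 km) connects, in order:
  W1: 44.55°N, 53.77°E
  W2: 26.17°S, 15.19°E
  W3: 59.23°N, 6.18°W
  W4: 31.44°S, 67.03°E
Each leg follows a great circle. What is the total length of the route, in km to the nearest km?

30615 km

Leg W1→W2: central angle 1.3790 rad, distance 8795.7 km.
Leg W2→W3: central angle 1.5221 rad, distance 9708.5 km.
Leg W3→W4: central angle 1.8987 rad, distance 12110.4 km.
Total: 8795.7 + 9708.5 + 12110.4 ≈ 30615 km.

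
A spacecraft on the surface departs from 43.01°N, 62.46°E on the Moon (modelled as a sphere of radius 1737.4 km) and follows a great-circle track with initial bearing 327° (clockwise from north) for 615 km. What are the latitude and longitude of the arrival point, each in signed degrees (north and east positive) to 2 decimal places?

Angular distance δ = d/R = 615/1737.4 = 0.35398 rad; initial bearing θ = 5.7072 rad.
sin φ₂ = sin φ₁ cos δ + cos φ₁ sin δ cos θ = (0.6821)(0.9380) + (0.7312)(0.3466)(0.8387) = 0.8524, so φ₂ = 58.47°.
Δλ = atan2(sin θ sin δ cos φ₁, cos δ − sin φ₁ sin φ₂) = atan2(-0.1380, 0.3565) = -21.165°.
λ₂ = 62.460° − 21.165° = 41.29°.

58.47°, 41.29°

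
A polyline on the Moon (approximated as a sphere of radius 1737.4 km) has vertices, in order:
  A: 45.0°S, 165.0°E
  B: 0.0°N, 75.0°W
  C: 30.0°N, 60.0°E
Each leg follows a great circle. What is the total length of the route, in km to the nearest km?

7231 km

Leg A→B: central angle 1.9322 rad, distance 3356.9 km.
Leg B→C: central angle 2.2299 rad, distance 3874.1 km.
Total: 3356.9 + 3874.1 ≈ 7231 km.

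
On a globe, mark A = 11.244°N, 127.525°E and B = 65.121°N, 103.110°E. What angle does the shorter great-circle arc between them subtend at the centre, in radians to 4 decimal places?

0.9853 rad

Let φ₁ = 0.1962 rad, φ₂ = 1.1366 rad, and Δλ = -0.4261 rad.
Haversine: a = sin²(Δφ/2) + cos φ₁ cos φ₂ sin²(Δλ/2) = 0.2052 + (0.9808)(0.4207)(0.0447) = 0.22369.
Central angle c = 2·arcsin(√a) = 0.98529 rad.
So the angular separation is 0.9853 rad.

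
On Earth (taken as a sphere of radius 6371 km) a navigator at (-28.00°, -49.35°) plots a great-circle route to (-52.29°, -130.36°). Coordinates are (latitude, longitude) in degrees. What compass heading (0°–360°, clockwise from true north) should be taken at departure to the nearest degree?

Δλ = -81.010° = -1.4139 rad.
y = sin Δλ · cos φ₂ = (-0.9877)(0.6117) = -0.6042
x = cos φ₁ sin φ₂ − sin φ₁ cos φ₂ cos Δλ = (0.8829)(-0.7911) − (-0.4695)(0.6117)(0.1563) = -0.6536
θ = atan2(y, x) = -137.25°; adding 360° gives 223°.

223°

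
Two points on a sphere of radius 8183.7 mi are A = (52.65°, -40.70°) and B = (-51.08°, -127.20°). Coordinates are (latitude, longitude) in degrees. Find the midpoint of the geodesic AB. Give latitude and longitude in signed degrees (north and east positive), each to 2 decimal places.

The central angle between A and B is δ = 2.2083 rad.
With f = 0.5, the slerp weights are sin((1−f)δ)/sin δ = 1.1114 and sin(fδ)/sin δ = 1.1114.
Weighted sum of the unit vectors: (1.1114)·(0.4599,-0.3956,0.7949) + (1.1114)·(-0.3798,-0.5004,-0.7780) = (0.0890, -0.9959, 0.0188).
Converting back: φ = atan2(z, √(x²+y²)) = 1.08°, λ = atan2(y, x) = -84.89°.

1.08°, -84.89°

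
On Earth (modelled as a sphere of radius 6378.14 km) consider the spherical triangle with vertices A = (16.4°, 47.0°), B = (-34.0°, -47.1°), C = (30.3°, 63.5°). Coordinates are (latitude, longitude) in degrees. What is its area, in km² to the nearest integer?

5437603 km²

Side lengths (central angles): a = 2.1341, b = 0.3580, c = 1.7872 rad; semiperimeter s = 2.1396.
By l'Huilier's theorem, tan(E/4) = √[tan(s/2) tan((s−a)/2) tan((s−b)/2) tan((s−c)/2)], giving spherical excess E = 0.1337 rad.
Area = E·R² = 0.1337 × (6378.14)² ≈ 5437603 km².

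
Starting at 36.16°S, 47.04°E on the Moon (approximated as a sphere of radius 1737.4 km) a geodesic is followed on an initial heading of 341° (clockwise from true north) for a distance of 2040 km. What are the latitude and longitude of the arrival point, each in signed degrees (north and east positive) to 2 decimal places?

Angular distance δ = d/R = 2040/1737.4 = 1.17417 rad; initial bearing θ = 5.9516 rad.
sin φ₂ = sin φ₁ cos δ + cos φ₁ sin δ cos θ = (-0.5900)(0.3863) + (0.8074)(0.9224)(0.9455) = 0.4762, so φ₂ = 28.44°.
Δλ = atan2(sin θ sin δ cos φ₁, cos δ − sin φ₁ sin φ₂) = atan2(-0.2424, 0.6673) = -19.968°.
λ₂ = 47.040° − 19.968° = 27.07°.

28.44°, 27.07°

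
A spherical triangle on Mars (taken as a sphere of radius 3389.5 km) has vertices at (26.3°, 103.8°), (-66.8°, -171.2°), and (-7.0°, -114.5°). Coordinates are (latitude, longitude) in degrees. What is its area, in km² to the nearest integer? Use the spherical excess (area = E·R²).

Side lengths (central angles): a = 1.2380, b = 2.4223, c = 1.9568 rad; semiperimeter s = 2.8086.
By l'Huilier's theorem, tan(E/4) = √[tan(s/2) tan((s−a)/2) tan((s−b)/2) tan((s−c)/2)], giving spherical excess E = 2.5129 rad.
Area = E·R² = 2.5129 × (3389.5)² ≈ 28870344 km².

28870344 km²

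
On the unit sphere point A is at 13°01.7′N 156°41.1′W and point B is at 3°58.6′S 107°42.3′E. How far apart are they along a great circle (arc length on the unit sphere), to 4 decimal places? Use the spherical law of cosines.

Let φ₁ = 0.2274 rad, φ₂ = -0.0694 rad, and Δλ = -1.6687 rad.
cos c = sin φ₁ sin φ₂ + cos φ₁ cos φ₂ cos Δλ = (0.2254)(-0.0694) + (0.9743)(0.9976)(-0.0978) = -0.11064,
so c = arccos(-0.11064) = 1.68167 rad.
On the unit sphere the arc length equals the central angle: 1.6817.

1.6817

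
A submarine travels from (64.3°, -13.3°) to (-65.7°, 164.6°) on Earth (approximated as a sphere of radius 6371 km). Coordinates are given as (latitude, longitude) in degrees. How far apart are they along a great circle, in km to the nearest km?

With latitudes φ₁ = 64.300°, φ₂ = -65.700° and longitude difference Δλ = 177.900°:
cos c = sin φ₁ sin φ₂ + cos φ₁ cos φ₂ cos Δλ = (0.9011)(-0.9114) + (0.4337)(0.4115)(-0.9993) = -0.99958,
so c = arccos(-0.99958) = 3.11267 rad.
Distance = R·c = 6371 × 3.1127 ≈ 19831 km.

19831 km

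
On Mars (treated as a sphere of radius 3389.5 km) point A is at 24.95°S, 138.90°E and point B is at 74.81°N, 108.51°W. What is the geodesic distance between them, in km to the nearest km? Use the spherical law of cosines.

With latitudes φ₁ = -24.950°, φ₂ = 74.810° and longitude difference Δλ = 112.590°:
cos c = sin φ₁ sin φ₂ + cos φ₁ cos φ₂ cos Δλ = (-0.4218)(0.9651) + (0.9067)(0.2620)(-0.3841) = -0.49835,
so c = arccos(-0.49835) = 2.09249 rad.
Distance = R·c = 3389.5 × 2.0925 ≈ 7092 km.

7092 km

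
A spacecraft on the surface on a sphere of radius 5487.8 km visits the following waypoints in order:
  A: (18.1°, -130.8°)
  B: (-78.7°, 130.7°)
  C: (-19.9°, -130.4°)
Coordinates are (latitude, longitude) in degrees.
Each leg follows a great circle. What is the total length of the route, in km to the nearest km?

Leg A→B: central angle 1.9094 rad, distance 10478.5 km.
Leg B→C: central angle 1.2606 rad, distance 6917.7 km.
Total: 10478.5 + 6917.7 ≈ 17396 km.

17396 km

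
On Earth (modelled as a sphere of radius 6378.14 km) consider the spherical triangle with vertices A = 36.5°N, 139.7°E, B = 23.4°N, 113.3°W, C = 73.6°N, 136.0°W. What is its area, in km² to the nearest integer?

Side lengths (central angles): a = 0.9020, b = 0.9358, c = 1.5503 rad; semiperimeter s = 1.6940.
By l'Huilier's theorem, tan(E/4) = √[tan(s/2) tan((s−a)/2) tan((s−b)/2) tan((s−c)/2)], giving spherical excess E = 0.4639 rad.
Area = E·R² = 0.4639 × (6378.14)² ≈ 18872440 km².

18872440 km²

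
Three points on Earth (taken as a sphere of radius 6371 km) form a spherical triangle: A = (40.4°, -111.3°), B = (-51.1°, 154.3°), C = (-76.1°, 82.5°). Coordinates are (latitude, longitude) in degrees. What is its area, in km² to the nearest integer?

51663587 km²

Side lengths (central angles): a = 0.6392, b = 2.5095, c = 2.1425 rad; semiperimeter s = 2.6456.
By l'Huilier's theorem, tan(E/4) = √[tan(s/2) tan((s−a)/2) tan((s−b)/2) tan((s−c)/2)], giving spherical excess E = 1.2728 rad.
Area = E·R² = 1.2728 × (6371)² ≈ 51663587 km².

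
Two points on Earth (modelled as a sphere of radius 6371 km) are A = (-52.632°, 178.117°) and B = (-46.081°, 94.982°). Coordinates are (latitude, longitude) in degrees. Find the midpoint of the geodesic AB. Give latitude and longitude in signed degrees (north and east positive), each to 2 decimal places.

Central angle δ = 0.8985 rad. Interpolating on the sphere with fraction f = 0.5:
P = [sin((1−f)δ)·A + sin(fδ)·B] / sin δ = 0.5551·A + 0.5551·B in Cartesian coordinates,
giving P = (-0.3701, 0.3946, -0.8410), i.e. latitude -57.24°, longitude 133.17°.

-57.24°, 133.17°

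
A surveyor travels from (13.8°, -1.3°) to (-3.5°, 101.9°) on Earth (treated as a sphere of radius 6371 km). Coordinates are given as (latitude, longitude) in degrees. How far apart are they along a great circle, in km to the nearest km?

11525 km

In radians: φ₁ = 0.2409, φ₂ = -0.0611, Δλ = 103.200° = 1.8012 rad.
cos c = sin φ₁ sin φ₂ + cos φ₁ cos φ₂ cos Δλ = (0.2385)(-0.0610) + (0.9711)(0.9981)(-0.2284) = -0.23591,
so c = arccos(-0.23591) = 1.80895 rad.
Distance = R·c = 6371 × 1.8089 ≈ 11525 km.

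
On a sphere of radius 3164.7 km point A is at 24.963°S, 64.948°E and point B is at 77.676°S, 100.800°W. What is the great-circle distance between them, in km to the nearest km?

In radians: φ₁ = -0.4357, φ₂ = -1.3557, Δλ = -165.748° = -2.8928 rad.
cos c = sin φ₁ sin φ₂ + cos φ₁ cos φ₂ cos Δλ = (-0.4220)(-0.9770) + (0.9066)(0.2134)(-0.9692) = 0.22476,
so c = arccos(0.22476) = 1.34410 rad.
Distance = R·c = 3164.7 × 1.3441 ≈ 4254 km.

4254 km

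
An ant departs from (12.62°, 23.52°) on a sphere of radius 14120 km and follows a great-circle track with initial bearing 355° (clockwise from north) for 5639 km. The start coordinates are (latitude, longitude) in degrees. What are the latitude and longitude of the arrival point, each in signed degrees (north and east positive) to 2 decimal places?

Angular distance δ = d/R = 5639/14120 = 0.39936 rad; initial bearing θ = 6.1959 rad.
sin φ₂ = sin φ₁ cos δ + cos φ₁ sin δ cos θ = (0.2185)(0.9213) + (0.9758)(0.3888)(0.9962) = 0.5793, so φ₂ = 35.40°.
Δλ = atan2(sin θ sin δ cos φ₁, cos δ − sin φ₁ sin φ₂) = atan2(-0.0331, 0.7947) = -2.383°.
λ₂ = 23.520° − 2.383° = 21.14°.

35.40°, 21.14°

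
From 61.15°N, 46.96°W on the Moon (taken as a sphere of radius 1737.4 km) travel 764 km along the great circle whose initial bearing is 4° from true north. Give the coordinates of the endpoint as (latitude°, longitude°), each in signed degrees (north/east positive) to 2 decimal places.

Angular distance δ = d/R = 764/1737.4 = 0.43974 rad; initial bearing θ = 0.0698 rad.
sin φ₂ = sin φ₁ cos δ + cos φ₁ sin δ cos θ = (0.8759)(0.9049) + (0.4825)(0.4257)(0.9976) = 0.9975, so φ₂ = 85.92°.
Δλ = atan2(sin θ sin δ cos φ₁, cos δ − sin φ₁ sin φ₂) = atan2(0.0143, 0.0312) = 24.669°.
λ₂ = -46.960° + 24.669° = -22.29°.

85.92°, -22.29°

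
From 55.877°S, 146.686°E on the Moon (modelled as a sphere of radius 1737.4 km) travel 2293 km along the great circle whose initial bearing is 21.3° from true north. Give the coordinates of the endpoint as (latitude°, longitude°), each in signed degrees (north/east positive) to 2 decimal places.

17.50°, 168.34°

Angular distance δ = d/R = 2293/1737.4 = 1.31979 rad; initial bearing θ = 0.3718 rad.
sin φ₂ = sin φ₁ cos δ + cos φ₁ sin δ cos θ = (-0.8278)(0.2484) + (0.5610)(0.9687)(0.9317) = 0.3007, so φ₂ = 17.50°.
Δλ = atan2(sin θ sin δ cos φ₁, cos δ − sin φ₁ sin φ₂) = atan2(0.1974, 0.4973) = 21.650°.
λ₂ = 146.686° + 21.650° = 168.34°.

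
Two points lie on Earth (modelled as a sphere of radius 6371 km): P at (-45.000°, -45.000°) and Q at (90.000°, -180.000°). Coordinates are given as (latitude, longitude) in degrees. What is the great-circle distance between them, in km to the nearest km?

15011 km

With latitudes φ₁ = -45.000°, φ₂ = 90.000° and longitude difference Δλ = -135.000°:
cos c = sin φ₁ sin φ₂ + cos φ₁ cos φ₂ cos Δλ = (-0.7071)(1.0000) + (0.7071)(0.0000)(-0.7071) = -0.70711,
so c = arccos(-0.70711) = 2.35619 rad.
Distance = R·c = 6371 × 2.3562 ≈ 15011 km.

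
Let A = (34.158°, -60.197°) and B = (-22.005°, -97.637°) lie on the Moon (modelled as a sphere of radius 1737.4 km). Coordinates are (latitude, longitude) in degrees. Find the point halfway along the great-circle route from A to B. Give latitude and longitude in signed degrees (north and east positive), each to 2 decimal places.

6.41°, -80.02°

The central angle between A and B is δ = 1.1606 rad.
With f = 0.5, the slerp weights are sin((1−f)δ)/sin δ = 0.5979 and sin(fδ)/sin δ = 0.5979.
Weighted sum of the unit vectors: (0.5979)·(0.4113,-0.7180,0.5615) + (0.5979)·(-0.1232,-0.9189,-0.3747) = (0.1722, -0.9787, 0.1117).
Converting back: φ = atan2(z, √(x²+y²)) = 6.41°, λ = atan2(y, x) = -80.02°.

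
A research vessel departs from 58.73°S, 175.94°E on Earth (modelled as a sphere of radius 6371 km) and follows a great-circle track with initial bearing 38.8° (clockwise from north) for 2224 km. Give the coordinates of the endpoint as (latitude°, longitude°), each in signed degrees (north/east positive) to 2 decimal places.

-41.67°, -167.39°

Angular distance δ = d/R = 2224/6371 = 0.34908 rad; initial bearing θ = 0.6772 rad.
sin φ₂ = sin φ₁ cos δ + cos φ₁ sin δ cos θ = (-0.8547)(0.9397) + (0.5191)(0.3420)(0.7793) = -0.6648, so φ₂ = -41.67°.
Δλ = atan2(sin θ sin δ cos φ₁, cos δ − sin φ₁ sin φ₂) = atan2(0.1112, 0.3714) = 16.673°.
λ₂ = 175.940° + 16.673° = 192.61° → -167.39° after wrapping to (−180°, 180°].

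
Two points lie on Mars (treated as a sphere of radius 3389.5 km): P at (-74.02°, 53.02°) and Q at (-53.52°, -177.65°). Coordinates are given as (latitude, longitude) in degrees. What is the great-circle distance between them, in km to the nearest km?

2839 km

In radians: φ₁ = -1.2919, φ₂ = -0.9341, Δλ = 129.330° = 2.2572 rad.
Haversine: a = sin²(Δφ/2) + cos φ₁ cos φ₂ sin²(Δλ/2) = 0.0317 + (0.2753)(0.5945)(0.8169) = 0.16537.
Central angle c = 2·arcsin(√a) = 0.83759 rad.
Distance = R·c = 3389.5 × 0.8376 ≈ 2839 km.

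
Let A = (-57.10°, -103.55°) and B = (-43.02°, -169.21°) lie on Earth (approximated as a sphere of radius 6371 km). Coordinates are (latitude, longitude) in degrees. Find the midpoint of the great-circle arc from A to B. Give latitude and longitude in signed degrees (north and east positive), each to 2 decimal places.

Central angle δ = 0.7429 rad. Interpolating on the sphere with fraction f = 0.5:
P = [sin((1−f)δ)·A + sin(fδ)·B] / sin δ = 0.5366·A + 0.5366·B in Cartesian coordinates,
giving P = (-0.4537, -0.3568, -0.8166), i.e. latitude -54.75°, longitude -141.82°.

-54.75°, -141.82°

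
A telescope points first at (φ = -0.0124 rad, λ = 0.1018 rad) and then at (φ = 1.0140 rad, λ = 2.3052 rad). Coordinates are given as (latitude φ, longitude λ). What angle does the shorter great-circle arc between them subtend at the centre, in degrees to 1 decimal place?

108.8°

Let φ₁ = -0.0124 rad, φ₂ = 1.0140 rad, and Δλ = 2.2034 rad.
Haversine: a = sin²(Δφ/2) + cos φ₁ cos φ₂ sin²(Δλ/2) = 0.2410 + (0.9999)(0.5285)(0.7956) = 0.66148.
Central angle c = 2·arcsin(√a) = 1.89965 rad.
So the angular separation is 108.8°.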